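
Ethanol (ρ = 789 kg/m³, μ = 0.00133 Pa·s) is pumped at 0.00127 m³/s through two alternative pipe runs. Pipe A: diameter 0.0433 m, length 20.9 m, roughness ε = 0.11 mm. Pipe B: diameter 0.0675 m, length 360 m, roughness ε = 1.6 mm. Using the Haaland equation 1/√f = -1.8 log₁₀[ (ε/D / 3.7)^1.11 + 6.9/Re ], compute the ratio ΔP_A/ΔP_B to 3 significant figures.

ΔP_A/ΔP_B ≈ 0.294

Pipe A: V = Q/A = 0.00127/0.001473 = 0.8625 m/s; Re = 2.215e+04; ε/D = 0.00254; Haaland → f = 0.02999; ΔP_A = f(L/D)(ρV²/2) = 4248 Pa.
Pipe B: V = Q/A = 0.00127/0.003578 = 0.3549 m/s; Re = 1.421e+04; ε/D = 0.0237; Haaland → f = 0.05445; ΔP_B = f(L/D)(ρV²/2) = 1.443e+04 Pa.
ΔP_A/ΔP_B = 4248/1.443e+04 = 0.294.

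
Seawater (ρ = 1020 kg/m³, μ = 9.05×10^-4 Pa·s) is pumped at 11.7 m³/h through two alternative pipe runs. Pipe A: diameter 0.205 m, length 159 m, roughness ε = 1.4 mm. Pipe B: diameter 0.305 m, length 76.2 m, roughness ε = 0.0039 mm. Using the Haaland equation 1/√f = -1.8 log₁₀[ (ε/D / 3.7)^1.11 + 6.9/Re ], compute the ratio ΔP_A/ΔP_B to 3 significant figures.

Pipe A: V = Q/A = 0.00325/0.03301 = 0.09847 m/s; Re = 2.275e+04; ε/D = 0.00683; Haaland → f = 0.03642; ΔP_A = f(L/D)(ρV²/2) = 139.7 Pa.
Pipe B: V = Q/A = 0.00325/0.07306 = 0.04448 m/s; Re = 1.529e+04; ε/D = 1.28e-05; Haaland → f = 0.02759; ΔP_B = f(L/D)(ρV²/2) = 6.956 Pa.
ΔP_A/ΔP_B = 139.7/6.956 = 20.1.

ΔP_A/ΔP_B ≈ 20.1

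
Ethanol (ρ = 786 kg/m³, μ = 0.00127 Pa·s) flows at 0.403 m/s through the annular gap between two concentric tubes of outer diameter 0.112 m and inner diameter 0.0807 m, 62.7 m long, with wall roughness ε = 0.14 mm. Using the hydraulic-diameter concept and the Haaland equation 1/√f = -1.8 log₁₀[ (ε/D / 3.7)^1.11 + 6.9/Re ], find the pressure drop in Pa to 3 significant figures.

Hydraulic diameter D_h = 4A/P = D_o - D_i = 0.112 - 0.0807 = 0.0313 m.
Re = ρVD_h/μ = 786·0.403·0.0313/0.00127 = 7807.
ε/D_h = 0.00014/0.0313 = 0.00447; Haaland gives 1/√f = -1.8 log₁₀[0.000577+0.000884] = 5.104, so f = 0.03839.
ΔP = f(L/D_h)(ρV²/2) = 0.03839·62.7/0.0313·63.83 = 4909 Pa.

ΔP ≈ 4910 Pa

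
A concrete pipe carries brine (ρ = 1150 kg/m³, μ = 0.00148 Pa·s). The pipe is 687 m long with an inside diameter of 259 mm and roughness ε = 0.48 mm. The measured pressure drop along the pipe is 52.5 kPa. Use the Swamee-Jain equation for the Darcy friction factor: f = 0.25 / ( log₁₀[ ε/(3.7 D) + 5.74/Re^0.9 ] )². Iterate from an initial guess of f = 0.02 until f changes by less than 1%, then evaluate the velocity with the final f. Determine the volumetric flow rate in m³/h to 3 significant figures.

Q ≈ 228 m³/h

Rearranging Darcy-Weisbach: V = √(2·ΔP·D/(f·L·ρ)). With ε/D = 0.00048/0.259 = 0.00185, iterate starting from f = 0.02:
  f = 0.02 → V = √(2·5.25e+04·0.259/(0.02·687·1150)) = 1.312 m/s; Re = ρVD/μ = 2.64e+05; f → 0.02383
  f = 0.02383 → V = 1.202 m/s; Re = 2.419e+05; f → 0.0239
Converged (Δf/f < 1%). With the final f = 0.0239: V = √(2·5.25e+04·0.259/(0.0239·687·1150)) = 1.2 m/s.
Q = V·A = 1.2·(π/4·0.259²) = 0.06323 m³/s = 228 m³/h.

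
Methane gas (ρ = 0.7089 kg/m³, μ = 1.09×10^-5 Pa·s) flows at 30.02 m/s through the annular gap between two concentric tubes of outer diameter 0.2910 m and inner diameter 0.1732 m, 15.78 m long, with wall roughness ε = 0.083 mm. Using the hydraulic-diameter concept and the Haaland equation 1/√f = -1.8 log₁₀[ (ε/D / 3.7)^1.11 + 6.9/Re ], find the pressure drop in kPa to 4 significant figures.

Hydraulic diameter D_h = 4A/P = D_o - D_i = 0.291 - 0.1732 = 0.1178 m.
Re = ρVD_h/μ = 0.7089·30.02·0.1178/1.09e-05 = 2.3e+05.
ε/D_h = 8.3e-05/0.1178 = 0.000705; Haaland gives 1/√f = -1.8 log₁₀[7.42e-05+3e-05] = 7.168, so f = 0.01946.
ΔP = f(L/D_h)(ρV²/2) = 0.01946·15.78/0.1178·319.4 = 832.9 Pa.
ΔP = 0.8329 kPa.

ΔP ≈ 0.8329 kPa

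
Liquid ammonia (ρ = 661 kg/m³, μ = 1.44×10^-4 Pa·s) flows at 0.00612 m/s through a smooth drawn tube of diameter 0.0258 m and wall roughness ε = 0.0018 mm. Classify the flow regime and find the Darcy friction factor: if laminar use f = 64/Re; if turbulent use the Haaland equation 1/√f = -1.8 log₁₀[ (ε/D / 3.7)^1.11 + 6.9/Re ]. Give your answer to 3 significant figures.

f ≈ 0.0883

Re = ρVD/μ = 661·0.00612·0.0258/0.000144 = 724.8.
Re < 2300 → laminar, so f = 64/Re = 0.0883 (roughness is irrelevant in laminar flow).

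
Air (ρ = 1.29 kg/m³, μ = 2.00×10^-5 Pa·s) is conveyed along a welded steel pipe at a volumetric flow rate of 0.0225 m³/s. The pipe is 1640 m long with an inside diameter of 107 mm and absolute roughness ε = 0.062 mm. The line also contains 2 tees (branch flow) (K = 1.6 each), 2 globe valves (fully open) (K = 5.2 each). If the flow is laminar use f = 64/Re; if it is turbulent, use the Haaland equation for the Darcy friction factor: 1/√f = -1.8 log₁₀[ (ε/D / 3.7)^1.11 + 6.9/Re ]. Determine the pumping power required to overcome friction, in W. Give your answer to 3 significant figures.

P ≈ 39.8 W

Cross-sectional area A = πD²/4 = π(0.107)²/4 = 0.008992 m²; mean velocity V = Q/A = 0.0225/0.008992 = 2.502 m/s.
Reynolds number Re = ρVD/μ = 1.29 · 2.502 · 0.107 / 2e-05 = 1.727e+04.
Re > 4000 → turbulent. Relative roughness ε/D = 6.2e-05/0.107 = 0.000579. Haaland: 1/√f = -1.8 log₁₀[(0.000579/3.7)^1.11 + 6.9/1.727e+04] = -1.8 log₁₀[5.97e-05 + 0.0004] = 6.008, so f = 0.0277.
Total minor-loss coefficient ΣK = 2·1.6 + 2·5.2 = 13.6.
ΔP = [f·L/D + ΣK]·(ρV²/2) = [0.0277·1640/0.107 + 13.6]·(1.29·2.502²/2) = [424.6 + 13.6]·4.038 = 1770 Pa.
Pumping power P = QΔP = 0.0225·1770 = 39.82 W = 39.8 W.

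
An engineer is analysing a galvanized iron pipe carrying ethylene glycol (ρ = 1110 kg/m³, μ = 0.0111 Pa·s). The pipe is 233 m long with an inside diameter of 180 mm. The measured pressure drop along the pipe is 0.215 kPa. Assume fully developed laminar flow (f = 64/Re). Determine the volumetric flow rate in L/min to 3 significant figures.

For laminar flow, f = 64/Re with Re = ρVD/μ, so Darcy-Weisbach reduces to ΔP = 32μLV/D². Solving for V: V = ΔP·D²/(32μL) = 215·(0.18)²/(32·0.0111·233) = 0.08417 m/s.
Check: Re = ρVD/μ = 1110·0.08417·0.18/0.0111 = 1515 < 2300, so the laminar assumption holds.
Q = V·A = 0.08417·(π/4·0.18²) = 0.002142 m³/s = 129 L/min.

Q ≈ 129 L/min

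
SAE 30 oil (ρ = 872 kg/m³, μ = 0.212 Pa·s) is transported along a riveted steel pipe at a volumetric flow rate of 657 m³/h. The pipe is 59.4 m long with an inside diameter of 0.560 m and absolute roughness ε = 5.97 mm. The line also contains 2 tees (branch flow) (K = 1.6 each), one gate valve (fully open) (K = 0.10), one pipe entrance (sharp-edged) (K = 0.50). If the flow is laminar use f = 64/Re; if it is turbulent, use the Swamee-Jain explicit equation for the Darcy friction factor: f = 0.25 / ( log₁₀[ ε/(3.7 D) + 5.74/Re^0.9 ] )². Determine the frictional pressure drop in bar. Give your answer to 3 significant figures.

Q = 657 m³/h = 657/3600 = 0.1825 m³/s.
Cross-sectional area A = πD²/4 = π(0.56)²/4 = 0.2463 m²; mean velocity V = Q/A = 0.1825/0.2463 = 0.741 m/s.
Reynolds number Re = ρVD/μ = 872 · 0.741 · 0.56 / 0.212 = 1707.
Re < 2300 → laminar flow, so f = 64/Re = 64/1707 = 0.0375 (the turbulent correlation is not needed).
Total minor-loss coefficient ΣK = 2·1.6 + 1·0.1 + 1·0.5 = 3.8.
ΔP = [f·L/D + ΣK]·(ρV²/2) = [0.0375·59.4/0.56 + 3.8]·(872·0.741²/2) = [3.978 + 3.8]·239.4 = 1862 Pa.
ΔP = 1862 Pa = 0.0186 bar.

ΔP ≈ 0.0186 bar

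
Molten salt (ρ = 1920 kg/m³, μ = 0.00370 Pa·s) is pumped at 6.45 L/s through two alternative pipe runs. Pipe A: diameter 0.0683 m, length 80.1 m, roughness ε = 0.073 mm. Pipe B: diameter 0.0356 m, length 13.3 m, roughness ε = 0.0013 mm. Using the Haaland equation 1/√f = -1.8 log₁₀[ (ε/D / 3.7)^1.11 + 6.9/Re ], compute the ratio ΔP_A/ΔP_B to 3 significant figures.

ΔP_A/ΔP_B ≈ 0.311

Pipe A: V = Q/A = 0.00645/0.003664 = 1.76 m/s; Re = 6.239e+04; ε/D = 0.00107; Haaland → f = 0.02328; ΔP_A = f(L/D)(ρV²/2) = 8.123e+04 Pa.
Pipe B: V = Q/A = 0.00645/0.0009954 = 6.48 m/s; Re = 1.197e+05; ε/D = 3.65e-05; Haaland → f = 0.01734; ΔP_B = f(L/D)(ρV²/2) = 2.611e+05 Pa.
ΔP_A/ΔP_B = 8.123e+04/2.611e+05 = 0.311.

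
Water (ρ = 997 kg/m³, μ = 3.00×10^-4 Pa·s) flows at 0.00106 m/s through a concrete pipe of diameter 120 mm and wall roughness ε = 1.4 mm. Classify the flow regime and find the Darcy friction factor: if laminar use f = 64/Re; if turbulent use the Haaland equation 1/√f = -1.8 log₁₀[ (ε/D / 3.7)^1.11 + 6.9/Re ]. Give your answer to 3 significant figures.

Re = ρVD/μ = 997·0.00106·0.12/0.0003 = 422.7.
Re < 2300 → laminar, so f = 64/Re = 0.1514 (roughness is irrelevant in laminar flow).

f ≈ 0.151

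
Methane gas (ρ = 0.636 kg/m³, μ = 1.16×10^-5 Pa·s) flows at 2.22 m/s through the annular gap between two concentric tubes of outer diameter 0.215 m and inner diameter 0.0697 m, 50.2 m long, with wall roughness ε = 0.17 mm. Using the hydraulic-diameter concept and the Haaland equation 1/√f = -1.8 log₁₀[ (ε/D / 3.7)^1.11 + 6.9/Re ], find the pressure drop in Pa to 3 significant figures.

ΔP ≈ 15.5 Pa

Hydraulic diameter D_h = 4A/P = D_o - D_i = 0.215 - 0.0697 = 0.1453 m.
Re = ρVD_h/μ = 0.636·2.22·0.1453/1.16e-05 = 1.769e+04.
ε/D_h = 0.00017/0.1453 = 0.00117; Haaland gives 1/√f = -1.8 log₁₀[0.00013+0.00039] = 5.911, so f = 0.02863.
ΔP = f(L/D_h)(ρV²/2) = 0.02863·50.2/0.1453·1.567 = 15.5 Pa.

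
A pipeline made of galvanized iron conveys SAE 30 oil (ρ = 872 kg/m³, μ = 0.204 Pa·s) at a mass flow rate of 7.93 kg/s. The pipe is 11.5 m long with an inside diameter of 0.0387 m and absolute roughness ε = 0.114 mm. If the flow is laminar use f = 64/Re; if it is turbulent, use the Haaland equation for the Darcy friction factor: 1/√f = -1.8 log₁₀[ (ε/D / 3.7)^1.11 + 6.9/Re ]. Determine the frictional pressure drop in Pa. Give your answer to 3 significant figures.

A = πD²/4 = π(0.0387)²/4 = 0.001176 m²; mean velocity V = ṁ/(ρA) = 7.93/(872 · 0.001176) = 7.731 m/s.
Reynolds number Re = ρVD/μ = 872 · 7.731 · 0.0387 / 0.204 = 1279.
Re < 2300 → laminar flow, so f = 64/Re = 64/1279 = 0.05004 (the turbulent correlation is not needed).
Darcy-Weisbach: ΔP = f(L/D)(ρV²/2) = 0.05004·(11.5/0.0387)·(872·7.731²/2) = 0.05004·297.2·2.606e+04 = 3.875e+05 Pa.

ΔP ≈ 388000 Pa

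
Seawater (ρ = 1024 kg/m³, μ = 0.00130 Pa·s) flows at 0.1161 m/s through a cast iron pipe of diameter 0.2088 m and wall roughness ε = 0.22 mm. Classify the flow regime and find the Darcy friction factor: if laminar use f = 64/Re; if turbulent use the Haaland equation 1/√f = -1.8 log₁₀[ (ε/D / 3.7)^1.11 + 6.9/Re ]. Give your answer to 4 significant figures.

Re = ρVD/μ = 1024·0.1161·0.2088/0.0013 = 1.909e+04.
Re > 4000 → turbulent. ε/D = 0.00022/0.2088 = 0.00105; Haaland: 1/√f = -1.8 log₁₀[0.000116 + 0.000361] = 5.978, so f = 0.02798.

f ≈ 0.02798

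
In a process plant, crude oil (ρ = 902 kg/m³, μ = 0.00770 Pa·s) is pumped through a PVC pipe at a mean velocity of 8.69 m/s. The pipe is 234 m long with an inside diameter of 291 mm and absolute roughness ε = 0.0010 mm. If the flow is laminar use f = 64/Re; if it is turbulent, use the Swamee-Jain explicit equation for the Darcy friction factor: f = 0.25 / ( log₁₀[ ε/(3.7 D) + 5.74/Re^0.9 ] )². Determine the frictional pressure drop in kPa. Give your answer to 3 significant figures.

ΔP ≈ 396 kPa

Reynolds number Re = ρVD/μ = 902 · 8.69 · 0.291 / 0.0077 = 2.962e+05.
Re > 4000 → turbulent. Relative roughness ε/D = 1e-06/0.291 = 3.44e-06. Swamee-Jain: f = 0.25/(log₁₀[3.44e-06/3.7 + 5.74/2.962e+05^0.9])² = 0.25/(log₁₀[9.29e-07 + 6.83e-05])² = 0.25/(-4.16)² = 0.01445.
Darcy-Weisbach: ΔP = f(L/D)(ρV²/2) = 0.01445·(234/0.291)·(902·8.69²/2) = 0.01445·804.1·3.406e+04 = 3.957e+05 Pa.
ΔP = 3.957e+05 Pa = 396 kPa.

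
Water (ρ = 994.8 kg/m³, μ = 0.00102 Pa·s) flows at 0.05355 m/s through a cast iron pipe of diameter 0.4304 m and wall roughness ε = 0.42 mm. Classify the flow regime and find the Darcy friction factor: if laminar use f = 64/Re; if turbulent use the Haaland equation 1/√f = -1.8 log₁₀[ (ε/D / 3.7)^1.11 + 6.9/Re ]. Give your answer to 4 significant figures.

Re = ρVD/μ = 994.8·0.05355·0.4304/0.00102 = 2.248e+04.
Re > 4000 → turbulent. ε/D = 0.00042/0.4304 = 0.000976; Haaland: 1/√f = -1.8 log₁₀[0.000107 + 0.000307] = 6.09, so f = 0.02696.

f ≈ 0.02696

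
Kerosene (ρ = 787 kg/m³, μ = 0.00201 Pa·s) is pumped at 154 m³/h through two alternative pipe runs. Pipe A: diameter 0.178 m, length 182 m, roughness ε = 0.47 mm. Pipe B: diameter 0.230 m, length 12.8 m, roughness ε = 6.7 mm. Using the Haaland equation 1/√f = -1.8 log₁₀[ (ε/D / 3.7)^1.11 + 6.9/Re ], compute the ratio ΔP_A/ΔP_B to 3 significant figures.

ΔP_A/ΔP_B ≈ 23.7

Pipe A: V = Q/A = 0.04278/0.02488 = 1.719 m/s; Re = 1.198e+05; ε/D = 0.00264; Haaland → f = 0.02637; ΔP_A = f(L/D)(ρV²/2) = 3.135e+04 Pa.
Pipe B: V = Q/A = 0.04278/0.04155 = 1.03 m/s; Re = 9.272e+04; ε/D = 0.0291; Haaland → f = 0.05693; ΔP_B = f(L/D)(ρV²/2) = 1322 Pa.
ΔP_A/ΔP_B = 3.135e+04/1322 = 23.7.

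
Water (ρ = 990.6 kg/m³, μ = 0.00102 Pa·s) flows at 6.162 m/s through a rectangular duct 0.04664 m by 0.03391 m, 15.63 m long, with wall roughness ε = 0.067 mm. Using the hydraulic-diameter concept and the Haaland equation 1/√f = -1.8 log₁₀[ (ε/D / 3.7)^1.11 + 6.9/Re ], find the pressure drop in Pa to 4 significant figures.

ΔP ≈ 174100 Pa

Hydraulic diameter D_h = 4A/P = 4·(0.04664·0.03391)/(2·(0.04664+0.03391)) = 0.006326/0.1611 = 0.03927 m.
Re = ρVD_h/μ = 990.6·6.162·0.03927/0.00102 = 2.35e+05.
ε/D_h = 6.7e-05/0.03927 = 0.00171; Haaland gives 1/√f = -1.8 log₁₀[0.000198+2.94e-05] = 6.558, so f = 0.02325.
ΔP = f(L/D_h)(ρV²/2) = 0.02325·15.63/0.03927·1.881e+04 = 1.741e+05 Pa.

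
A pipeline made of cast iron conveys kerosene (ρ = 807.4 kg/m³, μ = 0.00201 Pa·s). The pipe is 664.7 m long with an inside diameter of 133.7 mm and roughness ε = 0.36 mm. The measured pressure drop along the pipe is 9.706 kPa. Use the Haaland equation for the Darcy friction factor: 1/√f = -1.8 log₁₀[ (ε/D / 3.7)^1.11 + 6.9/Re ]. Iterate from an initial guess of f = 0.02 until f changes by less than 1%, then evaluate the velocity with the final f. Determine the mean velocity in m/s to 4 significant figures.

Rearranging Darcy-Weisbach: V = √(2·ΔP·D/(f·L·ρ)). With ε/D = 0.00036/0.1337 = 0.00269, iterate starting from f = 0.02:
  f = 0.02 → V = √(2·9706·0.1337/(0.02·664.7·807.4)) = 0.4917 m/s; Re = ρVD/μ = 2.641e+04; f → 0.0296
  f = 0.0296 → V = 0.4042 m/s; Re = 2.171e+04; f → 0.03034
  f = 0.03034 → V = 0.3992 m/s; Re = 2.144e+04; f → 0.03039
Converged (Δf/f < 1%). With the final f = 0.03039: V = √(2·9706·0.1337/(0.03039·664.7·807.4)) = 0.3989 m/s.

V ≈ 0.3989 m/s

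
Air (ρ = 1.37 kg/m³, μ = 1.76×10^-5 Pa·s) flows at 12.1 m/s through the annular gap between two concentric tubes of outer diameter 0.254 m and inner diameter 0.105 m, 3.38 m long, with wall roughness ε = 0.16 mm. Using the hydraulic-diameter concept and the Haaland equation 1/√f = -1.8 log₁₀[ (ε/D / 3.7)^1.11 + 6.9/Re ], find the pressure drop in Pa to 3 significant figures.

Hydraulic diameter D_h = 4A/P = D_o - D_i = 0.254 - 0.105 = 0.149 m.
Re = ρVD_h/μ = 1.37·12.1·0.149/1.76e-05 = 1.403e+05.
ε/D_h = 0.00016/0.149 = 0.00107; Haaland gives 1/√f = -1.8 log₁₀[0.000118+4.92e-05] = 6.796, so f = 0.02165.
ΔP = f(L/D_h)(ρV²/2) = 0.02165·3.38/0.149·100.3 = 49.26 Pa.

ΔP ≈ 49.3 Pa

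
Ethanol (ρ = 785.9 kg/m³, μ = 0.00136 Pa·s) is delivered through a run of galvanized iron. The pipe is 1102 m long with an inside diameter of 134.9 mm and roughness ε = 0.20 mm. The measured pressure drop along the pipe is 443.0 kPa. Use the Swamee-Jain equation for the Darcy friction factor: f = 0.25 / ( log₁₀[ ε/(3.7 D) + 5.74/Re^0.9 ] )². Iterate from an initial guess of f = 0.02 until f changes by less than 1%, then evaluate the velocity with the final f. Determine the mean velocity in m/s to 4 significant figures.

V ≈ 2.451 m/s

Rearranging Darcy-Weisbach: V = √(2·ΔP·D/(f·L·ρ)). With ε/D = 0.0002/0.1349 = 0.00148, iterate starting from f = 0.02:
  f = 0.02 → V = √(2·4.43e+05·0.1349/(0.02·1102·785.9)) = 2.627 m/s; Re = ρVD/μ = 2.048e+05; f → 0.02289
  f = 0.02289 → V = 2.455 m/s; Re = 1.914e+05; f → 0.02297
Converged (Δf/f < 1%). With the final f = 0.02297: V = √(2·4.43e+05·0.1349/(0.02297·1102·785.9)) = 2.451 m/s.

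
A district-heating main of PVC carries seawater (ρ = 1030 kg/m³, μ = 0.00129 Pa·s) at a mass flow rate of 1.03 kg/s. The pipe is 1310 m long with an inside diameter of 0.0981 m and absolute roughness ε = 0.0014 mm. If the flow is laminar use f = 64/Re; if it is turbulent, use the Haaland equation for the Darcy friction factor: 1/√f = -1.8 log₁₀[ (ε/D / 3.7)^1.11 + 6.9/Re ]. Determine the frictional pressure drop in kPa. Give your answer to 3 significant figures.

ΔP ≈ 3.68 kPa

A = πD²/4 = π(0.0981)²/4 = 0.007558 m²; mean velocity V = ṁ/(ρA) = 1.03/(1030 · 0.007558) = 0.1323 m/s.
Reynolds number Re = ρVD/μ = 1030 · 0.1323 · 0.0981 / 0.00129 = 1.036e+04.
Re > 4000 → turbulent. Relative roughness ε/D = 1.4e-06/0.0981 = 1.43e-05. Haaland: 1/√f = -1.8 log₁₀[(1.43e-05/3.7)^1.11 + 6.9/1.036e+04] = -1.8 log₁₀[9.79e-07 + 0.000666] = 5.717, so f = 0.0306.
Darcy-Weisbach: ΔP = f(L/D)(ρV²/2) = 0.0306·(1310/0.0981)·(1030·0.1323²/2) = 0.0306·1.335e+04·9.015 = 3683 Pa.
ΔP = 3683 Pa = 3.68 kPa.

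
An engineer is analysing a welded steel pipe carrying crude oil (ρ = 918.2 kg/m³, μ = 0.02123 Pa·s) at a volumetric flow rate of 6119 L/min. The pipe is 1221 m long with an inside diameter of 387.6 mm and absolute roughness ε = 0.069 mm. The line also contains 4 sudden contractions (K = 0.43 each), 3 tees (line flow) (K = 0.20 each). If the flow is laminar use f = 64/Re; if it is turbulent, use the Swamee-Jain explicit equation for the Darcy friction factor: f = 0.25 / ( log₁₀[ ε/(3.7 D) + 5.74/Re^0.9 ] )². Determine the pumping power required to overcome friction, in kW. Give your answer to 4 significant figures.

P ≈ 3.212 kW

Q = 6119 L/min = 6119/60000 = 0.102 m³/s.
Cross-sectional area A = πD²/4 = π(0.3876)²/4 = 0.118 m²; mean velocity V = Q/A = 0.102/0.118 = 0.8643 m/s.
Reynolds number Re = ρVD/μ = 918.2 · 0.8643 · 0.3876 / 0.0212 = 1.449e+04.
Re > 4000 → turbulent. Relative roughness ε/D = 6.9e-05/0.3876 = 0.000178. Swamee-Jain: f = 0.25/(log₁₀[0.000178/3.7 + 5.74/1.449e+04^0.9])² = 0.25/(log₁₀[4.81e-05 + 0.00103])² = 0.25/(-2.966)² = 0.02841.
Total minor-loss coefficient ΣK = 4·0.43 + 3·0.2 = 2.32.
ΔP = [f·L/D + ΣK]·(ρV²/2) = [0.02841·1221/0.3876 + 2.32]·(918.2·0.8643²/2) = [89.51 + 2.32]·343 = 3.149e+04 Pa.
Pumping power P = QΔP = 0.102·3.149e+04 = 3211.8 W = 3.212 kW.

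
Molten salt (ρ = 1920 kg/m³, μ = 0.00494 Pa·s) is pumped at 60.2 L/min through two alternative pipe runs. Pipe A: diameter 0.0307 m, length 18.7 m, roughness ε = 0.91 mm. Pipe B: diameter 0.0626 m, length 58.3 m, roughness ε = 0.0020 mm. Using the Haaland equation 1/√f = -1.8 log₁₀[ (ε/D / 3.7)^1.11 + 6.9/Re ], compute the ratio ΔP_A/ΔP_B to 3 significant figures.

Pipe A: V = Q/A = 0.001003/0.0007402 = 1.355 m/s; Re = 1.617e+04; ε/D = 0.0296; Haaland → f = 0.05889; ΔP_A = f(L/D)(ρV²/2) = 6.327e+04 Pa.
Pipe B: V = Q/A = 0.001003/0.003078 = 0.326 m/s; Re = 7931; ε/D = 3.19e-05; Haaland → f = 0.03298; ΔP_B = f(L/D)(ρV²/2) = 3133 Pa.
ΔP_A/ΔP_B = 6.327e+04/3133 = 20.2.

ΔP_A/ΔP_B ≈ 20.2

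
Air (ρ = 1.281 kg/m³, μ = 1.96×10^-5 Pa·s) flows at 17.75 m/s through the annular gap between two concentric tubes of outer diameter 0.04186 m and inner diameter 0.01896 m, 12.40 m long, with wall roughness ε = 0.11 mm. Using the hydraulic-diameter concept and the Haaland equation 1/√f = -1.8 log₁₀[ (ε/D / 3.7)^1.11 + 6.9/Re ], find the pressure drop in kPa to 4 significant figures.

ΔP ≈ 3.618 kPa

Hydraulic diameter D_h = 4A/P = D_o - D_i = 0.04186 - 0.01896 = 0.0229 m.
Re = ρVD_h/μ = 1.281·17.75·0.0229/1.96e-05 = 2.657e+04.
ε/D_h = 0.00011/0.0229 = 0.0048; Haaland gives 1/√f = -1.8 log₁₀[0.000625+0.00026] = 5.496, so f = 0.03311.
ΔP = f(L/D_h)(ρV²/2) = 0.03311·12.4/0.0229·201.8 = 3618 Pa.
ΔP = 3.618 kPa.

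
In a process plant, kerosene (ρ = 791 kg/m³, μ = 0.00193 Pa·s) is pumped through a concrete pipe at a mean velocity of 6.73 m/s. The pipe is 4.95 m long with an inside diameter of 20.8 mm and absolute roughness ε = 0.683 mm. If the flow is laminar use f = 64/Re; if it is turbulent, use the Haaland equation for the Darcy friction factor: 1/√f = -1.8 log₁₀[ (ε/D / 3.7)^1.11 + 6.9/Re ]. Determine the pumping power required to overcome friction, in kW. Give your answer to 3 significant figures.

Reynolds number Re = ρVD/μ = 791 · 6.73 · 0.0208 / 0.00193 = 5.737e+04.
Re > 4000 → turbulent. Relative roughness ε/D = 0.000683/0.0208 = 0.0328. Haaland: 1/√f = -1.8 log₁₀[(0.0328/3.7)^1.11 + 6.9/5.737e+04] = -1.8 log₁₀[0.00528 + 0.00012] = 4.082, so f = 0.06002.
Darcy-Weisbach: ΔP = f(L/D)(ρV²/2) = 0.06002·(4.95/0.0208)·(791·6.73²/2) = 0.06002·238·1.791e+04 = 2.558e+05 Pa.
Q = V·A = 6.73·0.0003398 = 0.002287 m³/s.
Pumping power P = QΔP = 0.002287·2.558e+05 = 585.1 W = 0.585 kW.

P ≈ 0.585 kW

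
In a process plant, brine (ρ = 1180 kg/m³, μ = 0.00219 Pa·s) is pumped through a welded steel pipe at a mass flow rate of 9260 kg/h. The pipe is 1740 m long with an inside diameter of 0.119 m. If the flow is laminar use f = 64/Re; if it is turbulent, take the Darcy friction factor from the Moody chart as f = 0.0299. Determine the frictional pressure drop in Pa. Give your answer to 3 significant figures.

ṁ = 9260 kg/h = 9260/3600 = 2.572 kg/s.
A = πD²/4 = π(0.119)²/4 = 0.01112 m²; mean velocity V = ṁ/(ρA) = 2.572/(1180 · 0.01112) = 0.196 m/s.
Reynolds number Re = ρVD/μ = 1180 · 0.196 · 0.119 / 0.00219 = 1.257e+04.
Re > 4000 → turbulent; use the Moody-chart value f = 0.0299.
Darcy-Weisbach: ΔP = f(L/D)(ρV²/2) = 0.0299·(1740/0.119)·(1180·0.196²/2) = 0.0299·1.462e+04·22.66 = 9909 Pa.

ΔP ≈ 9910 Pa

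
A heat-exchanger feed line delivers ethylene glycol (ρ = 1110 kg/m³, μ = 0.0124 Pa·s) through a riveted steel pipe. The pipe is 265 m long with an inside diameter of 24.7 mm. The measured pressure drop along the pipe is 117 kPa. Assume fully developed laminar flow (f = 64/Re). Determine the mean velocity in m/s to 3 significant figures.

For laminar flow, f = 64/Re with Re = ρVD/μ, so Darcy-Weisbach reduces to ΔP = 32μLV/D². Solving for V: V = ΔP·D²/(32μL) = 1.17e+05·(0.0247)²/(32·0.0124·265) = 0.6788 m/s.
Check: Re = ρVD/μ = 1110·0.6788·0.0247/0.0124 = 1501 < 2300, so the laminar assumption holds.

V ≈ 0.679 m/s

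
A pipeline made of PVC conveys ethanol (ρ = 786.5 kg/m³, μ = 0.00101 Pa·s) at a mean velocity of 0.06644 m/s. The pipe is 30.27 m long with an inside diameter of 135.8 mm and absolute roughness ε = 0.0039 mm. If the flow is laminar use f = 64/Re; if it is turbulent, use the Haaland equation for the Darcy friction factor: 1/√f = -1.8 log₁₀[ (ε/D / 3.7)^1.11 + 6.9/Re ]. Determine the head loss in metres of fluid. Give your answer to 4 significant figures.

Reynolds number Re = ρVD/μ = 786.5 · 0.06644 · 0.1358 / 0.00101 = 7026.
Re > 4000 → turbulent. Relative roughness ε/D = 3.9e-06/0.1358 = 2.87e-05. Haaland: 1/√f = -1.8 log₁₀[(2.87e-05/3.7)^1.11 + 6.9/7026] = -1.8 log₁₀[2.13e-06 + 0.000982] = 5.412, so f = 0.03414.
Darcy-Weisbach: ΔP = f(L/D)(ρV²/2) = 0.03414·(30.27/0.1358)·(786.5·0.06644²/2) = 0.03414·222.9·1.736 = 13.21 Pa.
Head loss h_f = ΔP/(ρg) = 13.21/(786.5·9.81) = 0.001712 m.

h_f ≈ 0.001712 m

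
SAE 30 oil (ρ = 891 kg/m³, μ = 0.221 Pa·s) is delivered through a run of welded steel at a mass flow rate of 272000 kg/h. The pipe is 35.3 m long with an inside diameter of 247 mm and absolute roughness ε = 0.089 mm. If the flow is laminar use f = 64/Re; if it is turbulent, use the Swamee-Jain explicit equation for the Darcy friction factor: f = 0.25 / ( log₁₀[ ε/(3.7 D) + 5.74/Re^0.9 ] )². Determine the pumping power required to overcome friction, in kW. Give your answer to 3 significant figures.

P ≈ 0.614 kW

ṁ = 272000 kg/h = 272000/3600 = 75.56 kg/s.
A = πD²/4 = π(0.247)²/4 = 0.04792 m²; mean velocity V = ṁ/(ρA) = 75.56/(891 · 0.04792) = 1.77 m/s.
Reynolds number Re = ρVD/μ = 891 · 1.77 · 0.247 / 0.221 = 1762.
Re < 2300 → laminar flow, so f = 64/Re = 64/1762 = 0.03632 (the turbulent correlation is not needed).
Darcy-Weisbach: ΔP = f(L/D)(ρV²/2) = 0.03632·(35.3/0.247)·(891·1.77²/2) = 0.03632·142.9·1395 = 7241 Pa.
Q = ṁ/ρ = 75.56/891 = 0.0848 m³/s.
Pumping power P = QΔP = 0.0848·7241 = 614.1 W = 0.614 kW.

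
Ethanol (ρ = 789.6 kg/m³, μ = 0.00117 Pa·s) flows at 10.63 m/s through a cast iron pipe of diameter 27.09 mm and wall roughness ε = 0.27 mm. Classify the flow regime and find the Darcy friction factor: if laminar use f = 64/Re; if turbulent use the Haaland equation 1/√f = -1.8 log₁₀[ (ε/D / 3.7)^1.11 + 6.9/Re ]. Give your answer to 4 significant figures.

f ≈ 0.03823

Re = ρVD/μ = 789.6·10.63·0.02709/0.00117 = 1.943e+05.
Re > 4000 → turbulent. ε/D = 0.00027/0.02709 = 0.00997; Haaland: 1/√f = -1.8 log₁₀[0.00141 + 3.55e-05] = 5.115, so f = 0.03823.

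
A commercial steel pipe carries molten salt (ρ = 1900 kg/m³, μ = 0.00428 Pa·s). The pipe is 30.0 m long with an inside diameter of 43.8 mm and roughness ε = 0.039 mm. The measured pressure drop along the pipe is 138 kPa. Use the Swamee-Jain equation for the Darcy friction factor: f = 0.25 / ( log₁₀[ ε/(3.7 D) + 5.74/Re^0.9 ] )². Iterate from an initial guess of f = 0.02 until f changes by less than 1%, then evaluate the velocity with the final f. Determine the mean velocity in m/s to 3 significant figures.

Rearranging Darcy-Weisbach: V = √(2·ΔP·D/(f·L·ρ)). With ε/D = 3.9e-05/0.0438 = 0.00089, iterate starting from f = 0.02:
  f = 0.02 → V = √(2·1.38e+05·0.0438/(0.02·30·1900)) = 3.256 m/s; Re = ρVD/μ = 6.332e+04; f → 0.02312
  f = 0.02312 → V = 3.029 m/s; Re = 5.89e+04; f → 0.02333
Converged (Δf/f < 1%). With the final f = 0.02333: V = √(2·1.38e+05·0.0438/(0.02333·30·1900)) = 3.015 m/s.

V ≈ 3.01 m/s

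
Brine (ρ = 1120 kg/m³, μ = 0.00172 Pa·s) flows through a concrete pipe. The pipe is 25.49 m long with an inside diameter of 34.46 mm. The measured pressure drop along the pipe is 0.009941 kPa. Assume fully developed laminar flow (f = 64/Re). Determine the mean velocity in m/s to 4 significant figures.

V ≈ 0.008414 m/s

For laminar flow, f = 64/Re with Re = ρVD/μ, so Darcy-Weisbach reduces to ΔP = 32μLV/D². Solving for V: V = ΔP·D²/(32μL) = 9.941·(0.03446)²/(32·0.00172·25.49) = 0.008414 m/s.
Check: Re = ρVD/μ = 1120·0.008414·0.03446/0.00172 = 188.8 < 2300, so the laminar assumption holds.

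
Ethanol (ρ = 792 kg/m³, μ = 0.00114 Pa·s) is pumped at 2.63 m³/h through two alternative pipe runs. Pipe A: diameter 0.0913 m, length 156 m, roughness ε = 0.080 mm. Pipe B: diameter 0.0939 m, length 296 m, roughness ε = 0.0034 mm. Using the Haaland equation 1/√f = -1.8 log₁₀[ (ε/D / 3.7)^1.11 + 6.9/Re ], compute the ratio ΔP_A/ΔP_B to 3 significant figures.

ΔP_A/ΔP_B ≈ 0.617

Pipe A: V = Q/A = 0.0007306/0.006547 = 0.1116 m/s; Re = 7078; ε/D = 0.000876; Haaland → f = 0.03497; ΔP_A = f(L/D)(ρV²/2) = 294.6 Pa.
Pipe B: V = Q/A = 0.0007306/0.006925 = 0.1055 m/s; Re = 6882; ε/D = 3.62e-05; Haaland → f = 0.03435; ΔP_B = f(L/D)(ρV²/2) = 477.2 Pa.
ΔP_A/ΔP_B = 294.6/477.2 = 0.617.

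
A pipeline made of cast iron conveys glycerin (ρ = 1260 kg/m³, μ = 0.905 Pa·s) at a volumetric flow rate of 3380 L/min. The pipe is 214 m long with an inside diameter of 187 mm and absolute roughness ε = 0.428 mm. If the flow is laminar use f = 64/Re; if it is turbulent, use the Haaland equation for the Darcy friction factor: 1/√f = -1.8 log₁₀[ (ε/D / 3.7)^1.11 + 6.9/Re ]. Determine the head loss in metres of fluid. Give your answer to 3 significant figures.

Q = 3380 L/min = 3380/60000 = 0.05633 m³/s.
Cross-sectional area A = πD²/4 = π(0.187)²/4 = 0.02746 m²; mean velocity V = Q/A = 0.05633/0.02746 = 2.051 m/s.
Reynolds number Re = ρVD/μ = 1260 · 2.051 · 0.187 / 0.905 = 534.
Re < 2300 → laminar flow, so f = 64/Re = 64/534 = 0.1198 (the turbulent correlation is not needed).
Darcy-Weisbach: ΔP = f(L/D)(ρV²/2) = 0.1198·(214/0.187)·(1260·2.051²/2) = 0.1198·1144·2650 = 3.635e+05 Pa.
Head loss h_f = ΔP/(ρg) = 3.635e+05/(1260·9.81) = 29.4 m.

h_f ≈ 29.4 m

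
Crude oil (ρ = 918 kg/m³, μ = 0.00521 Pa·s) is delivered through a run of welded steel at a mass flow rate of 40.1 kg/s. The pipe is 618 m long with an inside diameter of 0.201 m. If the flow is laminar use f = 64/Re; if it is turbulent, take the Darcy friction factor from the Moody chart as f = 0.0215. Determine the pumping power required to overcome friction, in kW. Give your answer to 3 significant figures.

A = πD²/4 = π(0.201)²/4 = 0.03173 m²; mean velocity V = ṁ/(ρA) = 40.1/(918 · 0.03173) = 1.377 m/s.
Reynolds number Re = ρVD/μ = 918 · 1.377 · 0.201 / 0.00521 = 4.876e+04.
Re > 4000 → turbulent; use the Moody-chart value f = 0.0215.
Darcy-Weisbach: ΔP = f(L/D)(ρV²/2) = 0.0215·(618/0.201)·(918·1.377²/2) = 0.0215·3075·869.9 = 5.75e+04 Pa.
Q = ṁ/ρ = 40.1/918 = 0.04368 m³/s.
Pumping power P = QΔP = 0.04368·5.75e+04 = 2512 W = 2.51 kW.

P ≈ 2.51 kW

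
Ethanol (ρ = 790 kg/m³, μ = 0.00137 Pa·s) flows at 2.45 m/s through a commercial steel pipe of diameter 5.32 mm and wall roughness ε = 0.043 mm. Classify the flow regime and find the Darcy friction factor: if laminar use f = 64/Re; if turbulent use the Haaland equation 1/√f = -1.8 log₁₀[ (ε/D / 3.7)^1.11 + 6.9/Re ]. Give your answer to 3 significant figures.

f ≈ 0.0426

Re = ρVD/μ = 790·2.45·0.00532/0.00137 = 7516.
Re > 4000 → turbulent. ε/D = 4.3e-05/0.00532 = 0.00808; Haaland: 1/√f = -1.8 log₁₀[0.00111 + 0.000918] = 4.846, so f = 0.04258.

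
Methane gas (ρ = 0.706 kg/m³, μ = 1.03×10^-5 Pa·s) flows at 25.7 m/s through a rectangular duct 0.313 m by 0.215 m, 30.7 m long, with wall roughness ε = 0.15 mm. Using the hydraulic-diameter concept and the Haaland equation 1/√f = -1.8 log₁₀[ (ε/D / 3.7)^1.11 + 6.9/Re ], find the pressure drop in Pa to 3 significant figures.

ΔP ≈ 511 Pa

Hydraulic diameter D_h = 4A/P = 4·(0.313·0.215)/(2·(0.313+0.215)) = 0.2692/1.056 = 0.2549 m.
Re = ρVD_h/μ = 0.706·25.7·0.2549/1.03e-05 = 4.49e+05.
ε/D_h = 0.00015/0.2549 = 0.000588; Haaland gives 1/√f = -1.8 log₁₀[6.08e-05+1.54e-05] = 7.413, so f = 0.0182.
ΔP = f(L/D_h)(ρV²/2) = 0.0182·30.7/0.2549·233.2 = 511 Pa.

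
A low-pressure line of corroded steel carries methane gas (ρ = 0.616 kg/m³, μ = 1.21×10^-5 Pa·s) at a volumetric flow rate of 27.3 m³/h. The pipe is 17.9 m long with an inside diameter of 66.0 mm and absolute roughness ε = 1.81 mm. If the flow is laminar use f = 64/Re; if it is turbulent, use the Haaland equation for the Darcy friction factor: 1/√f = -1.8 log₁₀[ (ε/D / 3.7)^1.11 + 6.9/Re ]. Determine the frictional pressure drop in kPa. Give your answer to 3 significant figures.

Q = 27.3 m³/h = 27.3/3600 = 0.007583 m³/s.
Cross-sectional area A = πD²/4 = π(0.066)²/4 = 0.003421 m²; mean velocity V = Q/A = 0.007583/0.003421 = 2.217 m/s.
Reynolds number Re = ρVD/μ = 0.616 · 2.217 · 0.066 / 1.21e-05 = 7448.
Re > 4000 → turbulent. Relative roughness ε/D = 0.00181/0.066 = 0.0274. Haaland: 1/√f = -1.8 log₁₀[(0.0274/3.7)^1.11 + 6.9/7448] = -1.8 log₁₀[0.00432 + 0.000926] = 4.104, so f = 0.05937.
Darcy-Weisbach: ΔP = f(L/D)(ρV²/2) = 0.05937·(17.9/0.066)·(0.616·2.217²/2) = 0.05937·271.2·1.513 = 24.37 Pa.
ΔP = 24.37 Pa = 0.0244 kPa.

ΔP ≈ 0.0244 kPa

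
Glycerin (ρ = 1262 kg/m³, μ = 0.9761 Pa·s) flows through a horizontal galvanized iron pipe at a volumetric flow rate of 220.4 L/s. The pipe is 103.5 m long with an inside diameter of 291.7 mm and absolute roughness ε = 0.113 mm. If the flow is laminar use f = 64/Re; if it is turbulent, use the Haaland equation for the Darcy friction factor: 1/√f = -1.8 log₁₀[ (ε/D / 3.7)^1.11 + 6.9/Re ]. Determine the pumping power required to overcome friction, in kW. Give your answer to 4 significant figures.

Q = 220.4 L/s = 220.4/1000 = 0.2204 m³/s.
Cross-sectional area A = πD²/4 = π(0.2917)²/4 = 0.06683 m²; mean velocity V = Q/A = 0.2204/0.06683 = 3.298 m/s.
Reynolds number Re = ρVD/μ = 1262 · 3.298 · 0.2917 / 0.976 = 1244.
Re < 2300 → laminar flow, so f = 64/Re = 64/1244 = 0.05146 (the turbulent correlation is not needed).
Darcy-Weisbach: ΔP = f(L/D)(ρV²/2) = 0.05146·(103.5/0.2917)·(1262·3.298²/2) = 0.05146·354.8·6863 = 1.253e+05 Pa.
Pumping power P = QΔP = 0.2204·1.253e+05 = 27617 W = 27.62 kW.

P ≈ 27.62 kW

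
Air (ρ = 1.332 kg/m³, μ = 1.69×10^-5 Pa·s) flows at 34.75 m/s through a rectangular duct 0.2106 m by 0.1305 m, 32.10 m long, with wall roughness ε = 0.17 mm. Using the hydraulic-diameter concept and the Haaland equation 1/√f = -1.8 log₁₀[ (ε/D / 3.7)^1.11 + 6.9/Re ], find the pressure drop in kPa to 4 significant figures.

ΔP ≈ 3.284 kPa

Hydraulic diameter D_h = 4A/P = 4·(0.2106·0.1305)/(2·(0.2106+0.1305)) = 0.1099/0.6822 = 0.1611 m.
Re = ρVD_h/μ = 1.332·34.75·0.1611/1.69e-05 = 4.414e+05.
ε/D_h = 0.00017/0.1611 = 0.00105; Haaland gives 1/√f = -1.8 log₁₀[0.000116+1.56e-05] = 6.984, so f = 0.0205.
ΔP = f(L/D_h)(ρV²/2) = 0.0205·32.1/0.1611·804.2 = 3284 Pa.
ΔP = 3.284 kPa.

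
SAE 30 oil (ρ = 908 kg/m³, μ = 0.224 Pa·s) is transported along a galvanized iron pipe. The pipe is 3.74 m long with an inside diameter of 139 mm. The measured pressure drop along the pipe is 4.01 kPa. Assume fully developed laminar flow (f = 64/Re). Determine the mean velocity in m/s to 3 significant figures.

V ≈ 2.89 m/s

For laminar flow, f = 64/Re with Re = ρVD/μ, so Darcy-Weisbach reduces to ΔP = 32μLV/D². Solving for V: V = ΔP·D²/(32μL) = 4010·(0.139)²/(32·0.224·3.74) = 2.89 m/s.
Check: Re = ρVD/μ = 908·2.89·0.139/0.224 = 1628 < 2300, so the laminar assumption holds.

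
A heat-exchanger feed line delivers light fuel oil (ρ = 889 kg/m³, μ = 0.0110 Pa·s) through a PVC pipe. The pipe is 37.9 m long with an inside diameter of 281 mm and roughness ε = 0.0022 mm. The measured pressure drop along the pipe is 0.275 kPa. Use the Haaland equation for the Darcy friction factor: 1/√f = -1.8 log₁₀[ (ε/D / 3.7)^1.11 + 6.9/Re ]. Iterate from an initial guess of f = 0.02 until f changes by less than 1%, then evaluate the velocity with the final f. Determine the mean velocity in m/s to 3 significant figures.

V ≈ 0.377 m/s

Rearranging Darcy-Weisbach: V = √(2·ΔP·D/(f·L·ρ)). With ε/D = 2.2e-06/0.281 = 7.83e-06, iterate starting from f = 0.02:
  f = 0.02 → V = √(2·275·0.281/(0.02·37.9·889)) = 0.4789 m/s; Re = ρVD/μ = 1.088e+04; f → 0.03019
  f = 0.03019 → V = 0.3898 m/s; Re = 8852; f → 0.03195
  f = 0.03195 → V = 0.3789 m/s; Re = 8604; f → 0.03221
Converged (Δf/f < 1%). With the final f = 0.03221: V = √(2·275·0.281/(0.03221·37.9·889)) = 0.3774 m/s.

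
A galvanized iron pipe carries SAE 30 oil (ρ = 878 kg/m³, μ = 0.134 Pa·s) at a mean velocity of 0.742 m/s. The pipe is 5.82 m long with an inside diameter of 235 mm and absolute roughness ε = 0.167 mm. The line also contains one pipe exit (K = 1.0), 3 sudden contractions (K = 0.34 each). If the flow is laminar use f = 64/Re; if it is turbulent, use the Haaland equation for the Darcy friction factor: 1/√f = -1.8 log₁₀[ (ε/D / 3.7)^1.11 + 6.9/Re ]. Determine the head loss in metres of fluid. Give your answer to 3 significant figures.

h_f ≈ 0.0956 m

Reynolds number Re = ρVD/μ = 878 · 0.742 · 0.235 / 0.134 = 1143.
Re < 2300 → laminar flow, so f = 64/Re = 64/1143 = 0.05602 (the turbulent correlation is not needed).
Total minor-loss coefficient ΣK = 1·1 + 3·0.34 = 2.02.
ΔP = [f·L/D + ΣK]·(ρV²/2) = [0.05602·5.82/0.235 + 2.02]·(878·0.742²/2) = [1.387 + 2.02]·241.7 = 823.5 Pa.
Head loss h_f = ΔP/(ρg) = 823.5/(878·9.81) = 0.0956 m.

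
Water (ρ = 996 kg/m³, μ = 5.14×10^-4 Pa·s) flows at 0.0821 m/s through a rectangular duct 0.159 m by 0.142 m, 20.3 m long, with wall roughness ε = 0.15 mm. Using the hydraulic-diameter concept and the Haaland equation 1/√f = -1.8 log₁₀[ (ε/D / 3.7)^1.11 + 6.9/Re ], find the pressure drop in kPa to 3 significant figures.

ΔP ≈ 0.0121 kPa

Hydraulic diameter D_h = 4A/P = 4·(0.159·0.142)/(2·(0.159+0.142)) = 0.09031/0.602 = 0.15 m.
Re = ρVD_h/μ = 996·0.0821·0.15/0.000514 = 2.387e+04.
ε/D_h = 0.00015/0.15 = 0.001; Haaland gives 1/√f = -1.8 log₁₀[0.000109+0.000289] = 6.119, so f = 0.02671.
ΔP = f(L/D_h)(ρV²/2) = 0.02671·20.3/0.15·3.357 = 12.13 Pa.
ΔP = 0.0121 kPa.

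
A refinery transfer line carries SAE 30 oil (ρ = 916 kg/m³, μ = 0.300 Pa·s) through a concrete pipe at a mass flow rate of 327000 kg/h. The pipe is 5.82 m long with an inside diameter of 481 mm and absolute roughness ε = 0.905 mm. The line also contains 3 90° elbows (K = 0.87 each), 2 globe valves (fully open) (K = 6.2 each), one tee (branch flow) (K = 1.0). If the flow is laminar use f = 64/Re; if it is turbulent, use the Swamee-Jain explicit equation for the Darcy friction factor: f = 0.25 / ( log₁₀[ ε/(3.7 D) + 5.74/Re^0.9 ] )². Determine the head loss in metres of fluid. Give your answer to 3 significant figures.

ṁ = 327000 kg/h = 327000/3600 = 90.83 kg/s.
A = πD²/4 = π(0.481)²/4 = 0.1817 m²; mean velocity V = ṁ/(ρA) = 90.83/(916 · 0.1817) = 0.5457 m/s.
Reynolds number Re = ρVD/μ = 916 · 0.5457 · 0.481 / 0.3 = 801.5.
Re < 2300 → laminar flow, so f = 64/Re = 64/801.5 = 0.07985 (the turbulent correlation is not needed).
Total minor-loss coefficient ΣK = 3·0.87 + 2·6.2 + 1·1 = 16.
ΔP = [f·L/D + ΣK]·(ρV²/2) = [0.07985·5.82/0.481 + 16]·(916·0.5457²/2) = [0.9662 + 16]·136.4 = 2316 Pa.
Head loss h_f = ΔP/(ρg) = 2316/(916·9.81) = 0.258 m.

h_f ≈ 0.258 m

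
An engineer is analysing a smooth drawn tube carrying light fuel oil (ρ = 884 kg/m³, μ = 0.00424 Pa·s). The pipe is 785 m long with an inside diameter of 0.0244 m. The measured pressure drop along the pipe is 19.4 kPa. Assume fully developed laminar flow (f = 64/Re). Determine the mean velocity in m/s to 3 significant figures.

For laminar flow, f = 64/Re with Re = ρVD/μ, so Darcy-Weisbach reduces to ΔP = 32μLV/D². Solving for V: V = ΔP·D²/(32μL) = 1.94e+04·(0.0244)²/(32·0.00424·785) = 0.1084 m/s.
Check: Re = ρVD/μ = 884·0.1084·0.0244/0.00424 = 551.7 < 2300, so the laminar assumption holds.

V ≈ 0.108 m/s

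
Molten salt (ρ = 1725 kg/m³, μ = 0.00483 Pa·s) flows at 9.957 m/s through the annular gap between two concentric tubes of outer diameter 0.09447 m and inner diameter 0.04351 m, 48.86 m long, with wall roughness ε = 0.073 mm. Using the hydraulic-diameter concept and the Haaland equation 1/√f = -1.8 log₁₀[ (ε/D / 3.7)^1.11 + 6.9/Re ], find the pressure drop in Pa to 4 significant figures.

ΔP ≈ 1852000 Pa

Hydraulic diameter D_h = 4A/P = D_o - D_i = 0.09447 - 0.04351 = 0.05096 m.
Re = ρVD_h/μ = 1725·9.957·0.05096/0.00483 = 1.812e+05.
ε/D_h = 7.3e-05/0.05096 = 0.00143; Haaland gives 1/√f = -1.8 log₁₀[0.000163+3.81e-05] = 6.653, so f = 0.02259.
ΔP = f(L/D_h)(ρV²/2) = 0.02259·48.86/0.05096·8.551e+04 = 1.852e+06 Pa.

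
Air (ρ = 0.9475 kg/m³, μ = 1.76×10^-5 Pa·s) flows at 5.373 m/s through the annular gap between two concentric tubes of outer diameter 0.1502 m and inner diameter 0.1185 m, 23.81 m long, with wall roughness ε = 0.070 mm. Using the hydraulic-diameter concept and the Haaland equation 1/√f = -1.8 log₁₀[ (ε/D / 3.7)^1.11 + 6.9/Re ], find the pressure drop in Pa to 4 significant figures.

Hydraulic diameter D_h = 4A/P = D_o - D_i = 0.1502 - 0.1185 = 0.0317 m.
Re = ρVD_h/μ = 0.9475·5.373·0.0317/1.76e-05 = 9169.
ε/D_h = 7e-05/0.0317 = 0.00221; Haaland gives 1/√f = -1.8 log₁₀[0.000264+0.000752] = 5.387, so f = 0.03445.
ΔP = f(L/D_h)(ρV²/2) = 0.03445·23.81/0.0317·13.68 = 353.9 Pa.

ΔP ≈ 353.9 Pa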